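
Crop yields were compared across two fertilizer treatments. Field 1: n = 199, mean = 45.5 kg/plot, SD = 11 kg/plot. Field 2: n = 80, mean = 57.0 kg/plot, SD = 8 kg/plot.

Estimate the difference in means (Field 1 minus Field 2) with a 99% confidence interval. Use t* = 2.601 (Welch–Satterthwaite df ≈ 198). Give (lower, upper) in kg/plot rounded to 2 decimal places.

Standard errors of each mean: 11/√199 = 0.7798 and 8/√80 = 0.8944.
SE(x̄₁ − x̄₂) = √(0.7798² + 0.8944²) = 1.1866 for independent samples with unequal variances.
With t* = 2.601, the margin is 2.601 × 1.1866 = 3.0863.
x̄₁ − x̄₂ = 45.5 − 57.0 = -11.5000; the interval is -11.5000 ± 3.0863 = (-14.59, -8.41).

(-14.59, -8.41)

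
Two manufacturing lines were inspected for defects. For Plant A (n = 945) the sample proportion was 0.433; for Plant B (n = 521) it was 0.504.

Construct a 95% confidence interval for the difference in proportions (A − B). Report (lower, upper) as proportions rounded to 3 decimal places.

The two standard errors are √(0.4330×0.5670/945) = 0.01612 and √(0.5040×0.4960/521) = 0.02190.
Because the samples are independent, SE_diff = √(0.01612² + 0.02190²) = 0.02719.
Using z* = 1.960 for 95%, ME = 1.960 × 0.02719 = 0.05329.
p̂₁ − p̂₂ = -0.0710; interval -0.0710 ± 0.05329 gives (-0.124, -0.018).

(-0.124, -0.018)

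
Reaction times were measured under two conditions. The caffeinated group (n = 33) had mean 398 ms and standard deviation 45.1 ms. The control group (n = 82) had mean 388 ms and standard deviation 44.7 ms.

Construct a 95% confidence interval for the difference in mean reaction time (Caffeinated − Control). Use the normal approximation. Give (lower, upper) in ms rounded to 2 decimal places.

(-8.18, 28.18)

Standard errors of each mean: 45.1/√33 = 7.8509 and 44.7/√82 = 4.9363.
SE(x̄₁ − x̄₂) = √(7.8509² + 4.9363²) = 9.2738 for independent samples with unequal variances.
With z* = 1.960, the margin is 1.960 × 9.2738 = 18.1766.
x̄₁ − x̄₂ = 398 − 388 = 10.0000; the interval is 10.0000 ± 18.1766 = (-8.18, 28.18).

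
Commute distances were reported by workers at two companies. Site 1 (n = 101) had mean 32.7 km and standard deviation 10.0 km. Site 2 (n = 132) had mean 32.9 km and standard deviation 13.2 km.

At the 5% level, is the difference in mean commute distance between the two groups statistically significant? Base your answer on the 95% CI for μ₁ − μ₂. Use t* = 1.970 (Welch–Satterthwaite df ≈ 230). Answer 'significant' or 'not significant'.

Standard errors of each mean: 10.0/√101 = 0.9950 and 13.2/√132 = 1.1489.
SE(x̄₁ − x̄₂) = √(0.9950² + 1.1489²) = 1.5199 for independent samples with unequal variances.
With t* = 1.970, the margin is 1.970 × 1.5199 = 2.9942.
x̄₁ − x̄₂ = 32.7 − 32.9 = -0.2000; the interval is -0.2000 ± 2.9942 = (-3.1942, 2.7942).
The interval (-3.1942, 2.7942) contains 0, so the difference is not significant.

not significant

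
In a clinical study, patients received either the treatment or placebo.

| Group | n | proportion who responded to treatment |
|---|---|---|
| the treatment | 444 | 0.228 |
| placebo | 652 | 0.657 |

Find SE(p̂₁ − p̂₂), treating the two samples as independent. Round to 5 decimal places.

The two standard errors are √(0.2280×0.7720/444) = 0.01991 and √(0.6570×0.3430/652) = 0.01859.
Because the samples are independent, SE_diff = √(0.01991² + 0.01859²) = 0.02724.

0.02724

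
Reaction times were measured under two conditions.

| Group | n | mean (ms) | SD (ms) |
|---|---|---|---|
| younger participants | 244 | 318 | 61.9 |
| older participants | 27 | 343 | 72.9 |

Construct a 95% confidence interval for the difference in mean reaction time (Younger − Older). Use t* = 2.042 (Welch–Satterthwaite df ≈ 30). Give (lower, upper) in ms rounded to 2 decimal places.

(-54.77, 4.77)

SE₁ = s₁/√n₁ = 61.9/√244 = 3.9627; SE₂ = 72.9/√27 = 14.0296.
Independent samples, unequal variances: SE_diff = √(SE₁² + SE₂²) = √(15.70299129 + 196.82967616) = 14.5785.
t* = 2.042, so margin of error = 2.042 × 14.5785 = 29.7693.
Difference in means = 318 − 343 = -25.0000.
-25.0000 ± 29.7693 → (-54.77, 4.77).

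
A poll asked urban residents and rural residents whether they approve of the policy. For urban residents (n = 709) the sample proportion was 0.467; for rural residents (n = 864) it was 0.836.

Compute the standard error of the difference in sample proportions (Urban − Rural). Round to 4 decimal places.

0.0226

Each SE is √(p̂(1−p̂)/n): √(0.4670·0.5330/709) = 0.01874 and √(0.8360·0.1640/864) = 0.01260.
SE(p̂₁ − p̂₂) = √(SE₁² + SE₂²) = √(0.0003511876 + 0.00015876) = 0.02258, since the two samples are independent.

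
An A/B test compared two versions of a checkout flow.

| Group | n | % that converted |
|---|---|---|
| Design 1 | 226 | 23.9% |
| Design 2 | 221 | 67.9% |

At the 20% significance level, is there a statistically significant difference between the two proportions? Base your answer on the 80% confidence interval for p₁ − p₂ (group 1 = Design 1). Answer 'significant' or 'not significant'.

Each SE is √(p̂(1−p̂)/n): √(0.2390·0.7610/226) = 0.02837 and √(0.6790·0.3210/221) = 0.03140.
SE(p̂₁ − p̂₂) = √(SE₁² + SE₂²) = √(0.0008048569 + 0.00098596) = 0.04232, since the two samples are independent.
At 80% confidence z* = 1.282; margin = 1.282 × 0.04232 = 0.05425.
The difference is 0.2390 − 0.6790 = -0.4400, so the interval is -0.4400 ± 0.05425 = (-0.49425, -0.38575).
The interval (-0.49425, -0.38575) does not contain 0, so the difference is significant.

significant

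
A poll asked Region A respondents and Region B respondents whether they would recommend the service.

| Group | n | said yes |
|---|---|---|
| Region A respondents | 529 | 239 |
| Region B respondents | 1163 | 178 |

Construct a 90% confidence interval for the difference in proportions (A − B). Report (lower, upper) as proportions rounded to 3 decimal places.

p̂₁ = 239/529 = 0.4518 and p̂₂ = 178/1163 = 0.1531.
SE₁ = √(p̂₁(1−p̂₁)/n₁) = √(0.4518·0.5482/529) = 0.02164; SE₂ = √(0.1531·0.8469/1163) = 0.01056.
Independent samples: SE of the difference = √(SE₁² + SE₂²) = √(0.0004682896 + 0.0001115136) = 0.02408.
z* for 90% confidence is 1.645, so the margin of error is 1.645 × 0.02408 = 0.03961.
Point estimate p̂₁ − p̂₂ = 0.4518 − 0.1531 = 0.2987.
0.2987 ± 0.03961 → (0.259, 0.338).

(0.259, 0.338)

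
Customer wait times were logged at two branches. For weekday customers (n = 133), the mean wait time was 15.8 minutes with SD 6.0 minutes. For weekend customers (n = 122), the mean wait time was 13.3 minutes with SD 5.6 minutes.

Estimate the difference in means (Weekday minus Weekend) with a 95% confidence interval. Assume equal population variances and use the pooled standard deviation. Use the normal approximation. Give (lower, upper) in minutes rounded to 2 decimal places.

(1.07, 3.93)

s_p = √[((n₁−1)s₁² + (n₂−1)s₂²)/(n₁+n₂−2)] = √[(132·6.0² + 121·5.6²)/253] = 5.8121.
SE = 5.8121·√(1/133 + 1/122) = 0.7286.
With z* = 1.960, margin = 1.960 × 0.7286 = 1.4281.
x̄₁ − x̄₂ = 15.8 − 13.3 = 2.5000; interval 2.5000 ± 1.4281 = (1.07, 3.93).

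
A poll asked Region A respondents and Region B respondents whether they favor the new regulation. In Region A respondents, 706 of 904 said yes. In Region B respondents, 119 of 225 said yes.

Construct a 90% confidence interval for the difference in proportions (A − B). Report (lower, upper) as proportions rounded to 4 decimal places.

(0.1929, 0.3113)

p̂₁ = 706/904 = 0.7810 and p̂₂ = 119/225 = 0.5289.
SE₁ = √(p̂₁(1−p̂₁)/n₁) = √(0.7810·0.2190/904) = 0.01376; SE₂ = √(0.5289·0.4711/225) = 0.03328.
Independent samples: SE of the difference = √(SE₁² + SE₂²) = √(0.0001893376 + 0.0011075584) = 0.03601.
z* for 90% confidence is 1.645, so the margin of error is 1.645 × 0.03601 = 0.05924.
Point estimate p̂₁ − p̂₂ = 0.7810 − 0.5289 = 0.2521.
0.2521 ± 0.05924 → (0.1929, 0.3113).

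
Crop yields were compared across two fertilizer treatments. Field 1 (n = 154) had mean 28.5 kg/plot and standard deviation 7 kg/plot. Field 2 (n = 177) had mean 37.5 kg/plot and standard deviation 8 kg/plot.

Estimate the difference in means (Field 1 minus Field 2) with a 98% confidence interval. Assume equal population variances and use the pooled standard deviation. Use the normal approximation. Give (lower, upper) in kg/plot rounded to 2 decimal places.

(-10.94, -7.06)

s_p = √[((n₁−1)s₁² + (n₂−1)s₂²)/(n₁+n₂−2)] = √[(153·7² + 176·8²)/329] = 7.5514.
SE = 7.5514·√(1/154 + 1/177) = 0.8321.
With z* = 2.326, margin = 2.326 × 0.8321 = 1.9355.
x̄₁ − x̄₂ = 28.5 − 37.5 = -9.0000; interval -9.0000 ± 1.9355 = (-10.94, -7.06).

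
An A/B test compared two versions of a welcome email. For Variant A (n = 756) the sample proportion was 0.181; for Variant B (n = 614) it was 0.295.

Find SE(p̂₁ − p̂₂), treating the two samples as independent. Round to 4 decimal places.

0.0231

Each SE is √(p̂(1−p̂)/n): √(0.1810·0.8190/756) = 0.01400 and √(0.2950·0.7050/614) = 0.01840.
SE(p̂₁ − p̂₂) = √(SE₁² + SE₂²) = √(0.000196 + 0.00033856) = 0.02312, since the two samples are independent.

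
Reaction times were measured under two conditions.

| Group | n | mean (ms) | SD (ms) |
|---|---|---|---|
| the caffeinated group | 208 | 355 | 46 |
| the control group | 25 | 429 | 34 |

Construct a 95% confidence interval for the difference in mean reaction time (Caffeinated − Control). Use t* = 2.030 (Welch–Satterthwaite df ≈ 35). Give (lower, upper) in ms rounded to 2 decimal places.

Per-group SEs: s₁/√n₁ = 46/√208 = 3.1895, s₂/√n₂ = 34/√25 = 6.8000.
Unpooled SE of the difference: √(10.17291025 + 46.24) = 7.5109.
Margin of error = t* · SE = 2.030 × 7.5109 = 15.2471.
x̄₁ − x̄₂ = 355 − 429 = -74.0000.
CI: -74.0000 ± 15.2471 = (-89.25, -58.75).

(-89.25, -58.75)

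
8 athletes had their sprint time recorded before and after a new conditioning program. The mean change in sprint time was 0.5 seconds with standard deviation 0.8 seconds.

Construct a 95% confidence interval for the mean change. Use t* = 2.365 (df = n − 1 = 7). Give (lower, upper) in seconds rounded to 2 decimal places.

(-0.17, 1.17)

This is a matched-pairs design, so SE = s_d/√n = 0.8/√8 = 0.2828.
Margin = 2.365 × 0.2828 = 0.6688; the interval is 0.5 ± 0.6688 = (-0.17, 1.17).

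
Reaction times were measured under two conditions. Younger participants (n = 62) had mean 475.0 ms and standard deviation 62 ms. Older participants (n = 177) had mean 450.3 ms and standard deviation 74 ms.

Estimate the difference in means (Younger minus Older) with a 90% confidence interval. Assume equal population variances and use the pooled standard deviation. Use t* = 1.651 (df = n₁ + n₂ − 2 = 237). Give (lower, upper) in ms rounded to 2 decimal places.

(7.38, 42.02)

s_p = √[((n₁−1)s₁² + (n₂−1)s₂²)/(n₁+n₂−2)] = √[(61·62² + 176·74²)/237] = 71.1052.
SE = 71.1052·√(1/62 + 1/177) = 10.4934.
With t* = 1.651, margin = 1.651 × 10.4934 = 17.3246.
x̄₁ − x̄₂ = 475.0 − 450.3 = 24.7000; interval 24.7000 ± 17.3246 = (7.38, 42.02).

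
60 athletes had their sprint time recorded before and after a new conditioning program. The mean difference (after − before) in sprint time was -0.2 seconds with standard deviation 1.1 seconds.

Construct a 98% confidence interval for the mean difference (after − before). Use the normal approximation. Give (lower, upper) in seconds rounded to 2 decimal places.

Paired design: SE = s_d/√n = 1.1/√60 = 0.1420.
z* = 2.326; margin of error = 2.326 × 0.1420 = 0.3303.
-0.2 ± 0.3303 → (-0.53, 0.13).

(-0.53, 0.13)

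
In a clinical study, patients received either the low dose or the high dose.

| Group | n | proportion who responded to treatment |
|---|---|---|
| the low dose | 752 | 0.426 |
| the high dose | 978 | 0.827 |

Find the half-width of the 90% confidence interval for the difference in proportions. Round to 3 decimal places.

0.036

Each SE is √(p̂(1−p̂)/n): √(0.4260·0.5740/752) = 0.01803 and √(0.8270·0.1730/978) = 0.01210.
SE(p̂₁ − p̂₂) = √(SE₁² + SE₂²) = √(0.0003250809 + 0.00014641) = 0.02171, since the two samples are independent.
At 90% confidence z* = 1.645; margin = 1.645 × 0.02171 = 0.03571.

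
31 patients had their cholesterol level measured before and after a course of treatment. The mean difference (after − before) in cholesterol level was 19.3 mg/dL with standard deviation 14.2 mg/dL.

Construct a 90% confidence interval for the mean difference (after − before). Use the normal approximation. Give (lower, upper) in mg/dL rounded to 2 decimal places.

(15.10, 23.50)

Paired design: SE = s_d/√n = 14.2/√31 = 2.5504.
z* = 1.645; margin of error = 1.645 × 2.5504 = 4.1954.
19.3 ± 4.1954 → (15.10, 23.50).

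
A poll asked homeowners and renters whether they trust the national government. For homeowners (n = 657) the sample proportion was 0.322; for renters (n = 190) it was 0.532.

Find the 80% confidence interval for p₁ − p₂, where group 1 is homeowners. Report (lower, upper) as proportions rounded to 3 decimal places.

(-0.262, -0.158)

SE₁ = √(p̂₁(1−p̂₁)/n₁) = √(0.3220·0.6780/657) = 0.01823; SE₂ = √(0.5320·0.4680/190) = 0.03620.
Independent samples: SE of the difference = √(SE₁² + SE₂²) = √(0.0003323329 + 0.00131044) = 0.04053.
z* for 80% confidence is 1.282, so the margin of error is 1.282 × 0.04053 = 0.05196.
Point estimate p̂₁ − p̂₂ = 0.3220 − 0.5320 = -0.2100.
-0.2100 ± 0.05196 → (-0.262, -0.158).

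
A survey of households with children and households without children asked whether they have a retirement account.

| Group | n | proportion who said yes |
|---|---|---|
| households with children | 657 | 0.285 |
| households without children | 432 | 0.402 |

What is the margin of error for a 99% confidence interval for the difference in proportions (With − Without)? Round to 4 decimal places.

0.0758

The two standard errors are √(0.2850×0.7150/657) = 0.01761 and √(0.4020×0.5980/432) = 0.02359.
Because the samples are independent, SE_diff = √(0.01761² + 0.02359²) = 0.02944.
Using z* = 2.576 for 99%, ME = 2.576 × 0.02944 = 0.07584.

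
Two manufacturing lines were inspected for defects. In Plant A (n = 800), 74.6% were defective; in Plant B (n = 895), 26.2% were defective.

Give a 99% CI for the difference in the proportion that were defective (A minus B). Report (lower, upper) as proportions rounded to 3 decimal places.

SE₁ = √(p̂₁(1−p̂₁)/n₁) = √(0.7460·0.2540/800) = 0.01539; SE₂ = √(0.2620·0.7380/895) = 0.01470.
Independent samples: SE of the difference = √(SE₁² + SE₂²) = √(0.0002368521 + 0.00021609) = 0.02128.
z* for 99% confidence is 2.576, so the margin of error is 2.576 × 0.02128 = 0.05482.
Point estimate p̂₁ − p̂₂ = 0.7460 − 0.2620 = 0.4840.
0.4840 ± 0.05482 → (0.429, 0.539).

(0.429, 0.539)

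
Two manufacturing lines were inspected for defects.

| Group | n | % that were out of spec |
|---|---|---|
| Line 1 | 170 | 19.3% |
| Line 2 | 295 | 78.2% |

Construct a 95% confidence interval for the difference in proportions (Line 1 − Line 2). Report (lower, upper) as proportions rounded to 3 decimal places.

(-0.665, -0.513)

The two standard errors are √(0.1930×0.8070/170) = 0.03027 and √(0.7820×0.2180/295) = 0.02404.
Because the samples are independent, SE_diff = √(0.03027² + 0.02404²) = 0.03865.
Using z* = 1.960 for 95%, ME = 1.960 × 0.03865 = 0.07575.
p̂₁ − p̂₂ = -0.5890; interval -0.5890 ± 0.07575 gives (-0.665, -0.513).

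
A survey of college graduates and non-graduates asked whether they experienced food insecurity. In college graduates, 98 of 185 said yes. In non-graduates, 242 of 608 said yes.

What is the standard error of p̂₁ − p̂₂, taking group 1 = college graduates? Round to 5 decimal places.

Sample proportions: 98/185 = 0.5297, 242/608 = 0.3980.
Each SE is √(p̂(1−p̂)/n): √(0.5297·0.4703/185) = 0.03670 and √(0.3980·0.6020/608) = 0.01985.
SE(p̂₁ − p̂₂) = √(SE₁² + SE₂²) = √(0.00134689 + 0.0003940225) = 0.04172, since the two samples are independent.

0.04172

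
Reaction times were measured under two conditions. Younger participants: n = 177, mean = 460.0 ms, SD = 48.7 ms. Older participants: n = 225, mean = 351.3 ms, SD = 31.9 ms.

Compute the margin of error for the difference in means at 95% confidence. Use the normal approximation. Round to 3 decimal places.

8.298

Standard errors of each mean: 48.7/√177 = 3.6605 and 31.9/√225 = 2.1267.
SE(x̄₁ − x̄₂) = √(3.6605² + 2.1267²) = 4.2335 for independent samples with unequal variances.
With z* = 1.960, the margin is 1.960 × 4.2335 = 8.2977.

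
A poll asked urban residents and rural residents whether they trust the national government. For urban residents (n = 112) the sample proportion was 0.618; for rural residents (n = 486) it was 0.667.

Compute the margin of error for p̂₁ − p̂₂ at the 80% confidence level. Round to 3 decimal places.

The two standard errors are √(0.6180×0.3820/112) = 0.04591 and √(0.6670×0.3330/486) = 0.02138.
Because the samples are independent, SE_diff = √(0.04591² + 0.02138²) = 0.05064.
Using z* = 1.282 for 80%, ME = 1.282 × 0.05064 = 0.06492.

0.065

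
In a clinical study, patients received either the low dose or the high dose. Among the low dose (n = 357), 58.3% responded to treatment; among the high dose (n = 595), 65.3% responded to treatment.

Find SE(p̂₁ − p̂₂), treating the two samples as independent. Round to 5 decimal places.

SE₁ = √(p̂₁(1−p̂₁)/n₁) = √(0.5830·0.4170/357) = 0.02610; SE₂ = √(0.6530·0.3470/595) = 0.01951.
Independent samples: SE of the difference = √(SE₁² + SE₂²) = √(0.00068121 + 0.0003806401) = 0.03259.

0.03259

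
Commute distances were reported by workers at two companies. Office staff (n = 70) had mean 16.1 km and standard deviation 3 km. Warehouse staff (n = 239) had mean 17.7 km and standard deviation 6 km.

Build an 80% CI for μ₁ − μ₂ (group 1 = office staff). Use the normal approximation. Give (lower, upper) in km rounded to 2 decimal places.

Per-group SEs: s₁/√n₁ = 3/√70 = 0.3586, s₂/√n₂ = 6/√239 = 0.3881.
Unpooled SE of the difference: √(0.12859396 + 0.15062161) = 0.5284.
Margin of error = z* · SE = 1.282 × 0.5284 = 0.6774.
x̄₁ − x̄₂ = 16.1 − 17.7 = -1.6000.
CI: -1.6000 ± 0.6774 = (-2.28, -0.92).

(-2.28, -0.92)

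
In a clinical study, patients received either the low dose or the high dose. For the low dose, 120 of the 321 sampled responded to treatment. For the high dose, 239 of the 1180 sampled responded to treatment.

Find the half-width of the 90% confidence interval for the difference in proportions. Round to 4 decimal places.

0.0484

Sample proportions: 120/321 = 0.3738, 239/1180 = 0.2025.
Each SE is √(p̂(1−p̂)/n): √(0.3738·0.6262/321) = 0.02700 and √(0.2025·0.7975/1180) = 0.01170.
SE(p̂₁ − p̂₂) = √(SE₁² + SE₂²) = √(0.000729 + 0.00013689) = 0.02943, since the two samples are independent.
At 90% confidence z* = 1.645; margin = 1.645 × 0.02943 = 0.04841.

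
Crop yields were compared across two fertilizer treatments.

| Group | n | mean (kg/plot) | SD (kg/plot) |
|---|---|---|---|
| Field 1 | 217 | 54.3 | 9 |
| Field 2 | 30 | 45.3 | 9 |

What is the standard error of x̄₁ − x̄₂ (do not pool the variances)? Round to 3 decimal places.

1.753

SE₁ = s₁/√n₁ = 9/√217 = 0.6110; SE₂ = 9/√30 = 1.6432.
Independent samples, unequal variances: SE_diff = √(SE₁² + SE₂²) = √(0.373321 + 2.70010624) = 1.7531.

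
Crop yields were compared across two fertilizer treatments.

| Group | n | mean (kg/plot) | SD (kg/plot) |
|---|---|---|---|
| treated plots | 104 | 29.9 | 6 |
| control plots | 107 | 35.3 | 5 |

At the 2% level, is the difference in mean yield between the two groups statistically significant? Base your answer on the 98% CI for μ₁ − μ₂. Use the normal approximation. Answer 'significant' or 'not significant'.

SE₁ = s₁/√n₁ = 6/√104 = 0.5883; SE₂ = 5/√107 = 0.4834.
Independent samples, unequal variances: SE_diff = √(SE₁² + SE₂²) = √(0.34609689 + 0.23367556) = 0.7614.
z* = 2.326, so margin of error = 2.326 × 0.7614 = 1.7710.
Difference in means = 29.9 − 35.3 = -5.4000.
-5.4000 ± 1.7710 → (-7.1710, -3.6290).
The interval (-7.1710, -3.6290) does not contain 0, so the difference is significant.

significant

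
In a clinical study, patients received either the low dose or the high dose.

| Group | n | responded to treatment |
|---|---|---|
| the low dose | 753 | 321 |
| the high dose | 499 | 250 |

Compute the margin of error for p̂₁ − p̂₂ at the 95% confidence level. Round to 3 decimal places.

0.056

p̂₁ = 321/753 = 0.4263 and p̂₂ = 250/499 = 0.5010.
SE₁ = √(p̂₁(1−p̂₁)/n₁) = √(0.4263·0.5737/753) = 0.01802; SE₂ = √(0.5010·0.4990/499) = 0.02238.
Independent samples: SE of the difference = √(SE₁² + SE₂²) = √(0.0003247204 + 0.0005008644) = 0.02873.
z* for 95% confidence is 1.960, so the margin of error is 1.960 × 0.02873 = 0.05631.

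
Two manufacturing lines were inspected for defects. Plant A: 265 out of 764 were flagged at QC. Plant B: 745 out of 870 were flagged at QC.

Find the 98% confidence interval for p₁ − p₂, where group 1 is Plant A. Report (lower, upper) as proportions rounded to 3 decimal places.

p̂₁ = 265/764 = 0.3469 and p̂₂ = 745/870 = 0.8563.
SE₁ = √(p̂₁(1−p̂₁)/n₁) = √(0.3469·0.6531/764) = 0.01722; SE₂ = √(0.8563·0.1437/870) = 0.01189.
Independent samples: SE of the difference = √(SE₁² + SE₂²) = √(0.0002965284 + 0.0001413721) = 0.02093.
z* for 98% confidence is 2.326, so the margin of error is 2.326 × 0.02093 = 0.04868.
Point estimate p̂₁ − p̂₂ = 0.3469 − 0.8563 = -0.5094.
-0.5094 ± 0.04868 → (-0.558, -0.461).

(-0.558, -0.461)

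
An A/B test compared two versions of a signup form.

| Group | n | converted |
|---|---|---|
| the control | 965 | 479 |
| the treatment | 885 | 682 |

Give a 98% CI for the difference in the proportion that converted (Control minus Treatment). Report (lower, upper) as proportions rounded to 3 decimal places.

Sample proportions: 479/965 = 0.4964, 682/885 = 0.7706.
Each SE is √(p̂(1−p̂)/n): √(0.4964·0.5036/965) = 0.01610 and √(0.7706·0.2294/885) = 0.01413.
SE(p̂₁ − p̂₂) = √(SE₁² + SE₂²) = √(0.00025921 + 0.0001996569) = 0.02142, since the two samples are independent.
At 98% confidence z* = 2.326; margin = 2.326 × 0.02142 = 0.04982.
The difference is 0.4964 − 0.7706 = -0.2742, so the interval is -0.2742 ± 0.04982 = (-0.324, -0.224).

(-0.324, -0.224)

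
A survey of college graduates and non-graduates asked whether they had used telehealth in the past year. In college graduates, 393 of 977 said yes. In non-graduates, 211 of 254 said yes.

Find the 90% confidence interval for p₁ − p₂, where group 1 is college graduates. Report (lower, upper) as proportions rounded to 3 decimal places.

p̂₁ = 393/977 = 0.4023 and p̂₂ = 211/254 = 0.8307.
SE₁ = √(p̂₁(1−p̂₁)/n₁) = √(0.4023·0.5977/977) = 0.01569; SE₂ = √(0.8307·0.1693/254) = 0.02353.
Independent samples: SE of the difference = √(SE₁² + SE₂²) = √(0.0002461761 + 0.0005536609) = 0.02828.
z* for 90% confidence is 1.645, so the margin of error is 1.645 × 0.02828 = 0.04652.
Point estimate p̂₁ − p̂₂ = 0.4023 − 0.8307 = -0.4284.
-0.4284 ± 0.04652 → (-0.475, -0.382).

(-0.475, -0.382)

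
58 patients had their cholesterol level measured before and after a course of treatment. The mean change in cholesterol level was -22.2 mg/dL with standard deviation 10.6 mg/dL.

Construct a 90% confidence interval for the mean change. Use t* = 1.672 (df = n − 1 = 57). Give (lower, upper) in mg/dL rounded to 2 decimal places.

Paired design: SE = s_d/√n = 10.6/√58 = 1.3918.
t* = 1.672; margin of error = 1.672 × 1.3918 = 2.3271.
-22.2 ± 2.3271 → (-24.53, -19.87).

(-24.53, -19.87)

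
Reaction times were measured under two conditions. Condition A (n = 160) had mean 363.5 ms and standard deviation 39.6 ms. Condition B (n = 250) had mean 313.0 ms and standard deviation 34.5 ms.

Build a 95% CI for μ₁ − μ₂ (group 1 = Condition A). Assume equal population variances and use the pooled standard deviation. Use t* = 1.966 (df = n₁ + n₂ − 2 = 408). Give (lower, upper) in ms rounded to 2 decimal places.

(43.22, 57.78)

s_p = √[((n₁−1)s₁² + (n₂−1)s₂²)/(n₁+n₂−2)] = √[(159·39.6² + 249·34.5²)/408] = 36.5722.
SE = 36.5722·√(1/160 + 1/250) = 3.7027.
With t* = 1.966, margin = 1.966 × 3.7027 = 7.2795.
x̄₁ − x̄₂ = 363.5 − 313.0 = 50.5000; interval 50.5000 ± 7.2795 = (43.22, 57.78).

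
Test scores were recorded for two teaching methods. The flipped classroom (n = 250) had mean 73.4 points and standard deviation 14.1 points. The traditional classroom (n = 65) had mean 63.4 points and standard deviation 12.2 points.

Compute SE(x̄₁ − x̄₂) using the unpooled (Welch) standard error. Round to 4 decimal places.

1.7564

Standard errors of each mean: 14.1/√250 = 0.8918 and 12.2/√65 = 1.5132.
SE(x̄₁ − x̄₂) = √(0.8918² + 1.5132²) = 1.7564 for independent samples with unequal variances.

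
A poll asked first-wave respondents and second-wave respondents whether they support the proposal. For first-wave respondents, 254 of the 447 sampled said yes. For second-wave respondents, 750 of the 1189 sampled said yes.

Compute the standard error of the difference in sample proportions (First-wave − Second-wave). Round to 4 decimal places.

0.0273

p̂₁ = 254/447 = 0.5682 and p̂₂ = 750/1189 = 0.6308.
SE₁ = √(p̂₁(1−p̂₁)/n₁) = √(0.5682·0.4318/447) = 0.02343; SE₂ = √(0.6308·0.3692/1189) = 0.01400.
Independent samples: SE of the difference = √(SE₁² + SE₂²) = √(0.0005489649 + 0.000196) = 0.02729.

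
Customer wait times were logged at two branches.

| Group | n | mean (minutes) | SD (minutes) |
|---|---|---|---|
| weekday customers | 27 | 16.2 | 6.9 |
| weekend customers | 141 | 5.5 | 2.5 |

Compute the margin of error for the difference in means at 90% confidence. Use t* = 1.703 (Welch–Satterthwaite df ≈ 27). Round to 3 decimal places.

2.290

Standard errors of each mean: 6.9/√27 = 1.3279 and 2.5/√141 = 0.2105.
SE(x̄₁ − x̄₂) = √(1.3279² + 0.2105²) = 1.3445 for independent samples with unequal variances.
With t* = 1.703, the margin is 1.703 × 1.3445 = 2.2897.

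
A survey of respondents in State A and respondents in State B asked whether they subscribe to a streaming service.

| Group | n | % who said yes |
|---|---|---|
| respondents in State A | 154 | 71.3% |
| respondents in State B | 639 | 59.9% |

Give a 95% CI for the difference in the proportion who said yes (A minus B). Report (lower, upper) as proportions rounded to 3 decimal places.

SE₁ = √(p̂₁(1−p̂₁)/n₁) = √(0.7130·0.2870/154) = 0.03645; SE₂ = √(0.5990·0.4010/639) = 0.01939.
Independent samples: SE of the difference = √(SE₁² + SE₂²) = √(0.0013286025 + 0.0003759721) = 0.04129.
z* for 95% confidence is 1.960, so the margin of error is 1.960 × 0.04129 = 0.08093.
Point estimate p̂₁ − p̂₂ = 0.7130 − 0.5990 = 0.1140.
0.1140 ± 0.08093 → (0.033, 0.195).

(0.033, 0.195)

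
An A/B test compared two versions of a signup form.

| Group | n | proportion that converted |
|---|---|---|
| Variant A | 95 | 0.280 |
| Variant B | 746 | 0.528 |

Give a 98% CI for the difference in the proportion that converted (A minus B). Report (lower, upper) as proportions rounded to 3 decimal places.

(-0.363, -0.133)

SE₁ = √(p̂₁(1−p̂₁)/n₁) = √(0.2800·0.7200/95) = 0.04607; SE₂ = √(0.5280·0.4720/746) = 0.01828.
Independent samples: SE of the difference = √(SE₁² + SE₂²) = √(0.0021224449 + 0.0003341584) = 0.04956.
z* for 98% confidence is 2.326, so the margin of error is 2.326 × 0.04956 = 0.11528.
Point estimate p̂₁ − p̂₂ = 0.2800 − 0.5280 = -0.2480.
-0.2480 ± 0.11528 → (-0.363, -0.133).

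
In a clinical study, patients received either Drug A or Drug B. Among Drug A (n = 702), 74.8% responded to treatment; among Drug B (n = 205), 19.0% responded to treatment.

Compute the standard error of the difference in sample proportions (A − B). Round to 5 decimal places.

0.03193

The two standard errors are √(0.7480×0.2520/702) = 0.01639 and √(0.1900×0.8100/205) = 0.02740.
Because the samples are independent, SE_diff = √(0.01639² + 0.02740²) = 0.03193.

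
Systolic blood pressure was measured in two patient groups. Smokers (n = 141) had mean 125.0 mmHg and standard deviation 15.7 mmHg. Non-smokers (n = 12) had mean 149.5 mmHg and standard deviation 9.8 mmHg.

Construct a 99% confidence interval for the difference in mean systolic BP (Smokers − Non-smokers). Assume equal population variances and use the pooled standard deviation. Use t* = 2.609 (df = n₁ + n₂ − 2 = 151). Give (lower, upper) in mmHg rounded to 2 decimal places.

s_p = √[((n₁−1)s₁² + (n₂−1)s₂²)/(n₁+n₂−2)] = √[(140·15.7² + 11·9.8²)/151] = 15.3470.
SE = 15.3470·√(1/141 + 1/12) = 4.6150.
With t* = 2.609, margin = 2.609 × 4.6150 = 12.0405.
x̄₁ − x̄₂ = 125.0 − 149.5 = -24.5000; interval -24.5000 ± 12.0405 = (-36.54, -12.46).

(-36.54, -12.46)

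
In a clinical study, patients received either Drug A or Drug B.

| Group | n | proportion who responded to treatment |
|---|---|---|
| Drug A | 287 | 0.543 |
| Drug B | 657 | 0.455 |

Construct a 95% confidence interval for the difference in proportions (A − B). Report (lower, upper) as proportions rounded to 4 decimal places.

(0.0189, 0.1571)

Each SE is √(p̂(1−p̂)/n): √(0.5430·0.4570/287) = 0.02940 and √(0.4550·0.5450/657) = 0.01943.
SE(p̂₁ − p̂₂) = √(SE₁² + SE₂²) = √(0.00086436 + 0.0003775249) = 0.03524, since the two samples are independent.
At 95% confidence z* = 1.960; margin = 1.960 × 0.03524 = 0.06907.
The difference is 0.5430 − 0.4550 = 0.0880, so the interval is 0.0880 ± 0.06907 = (0.0189, 0.1571).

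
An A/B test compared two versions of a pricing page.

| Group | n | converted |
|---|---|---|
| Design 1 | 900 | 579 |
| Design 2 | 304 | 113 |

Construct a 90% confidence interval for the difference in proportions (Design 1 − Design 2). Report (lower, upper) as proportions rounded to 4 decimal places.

Sample proportions: 579/900 = 0.6433, 113/304 = 0.3717.
Each SE is √(p̂(1−p̂)/n): √(0.6433·0.3567/900) = 0.01597 and √(0.3717·0.6283/304) = 0.02772.
SE(p̂₁ − p̂₂) = √(SE₁² + SE₂²) = √(0.0002550409 + 0.0007683984) = 0.03199, since the two samples are independent.
At 90% confidence z* = 1.645; margin = 1.645 × 0.03199 = 0.05262.
The difference is 0.6433 − 0.3717 = 0.2716, so the interval is 0.2716 ± 0.05262 = (0.2190, 0.3242).

(0.2190, 0.3242)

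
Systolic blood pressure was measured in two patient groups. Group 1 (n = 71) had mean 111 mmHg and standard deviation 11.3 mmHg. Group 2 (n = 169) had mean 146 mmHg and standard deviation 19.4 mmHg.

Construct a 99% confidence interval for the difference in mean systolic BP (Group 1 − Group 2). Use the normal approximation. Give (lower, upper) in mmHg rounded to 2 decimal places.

(-40.17, -29.83)

SE₁ = s₁/√n₁ = 11.3/√71 = 1.3411; SE₂ = 19.4/√169 = 1.4923.
Independent samples, unequal variances: SE_diff = √(SE₁² + SE₂²) = √(1.79854921 + 2.22695929) = 2.0064.
z* = 2.576, so margin of error = 2.576 × 2.0064 = 5.1685.
Difference in means = 111 − 146 = -35.0000.
-35.0000 ± 5.1685 → (-40.17, -29.83).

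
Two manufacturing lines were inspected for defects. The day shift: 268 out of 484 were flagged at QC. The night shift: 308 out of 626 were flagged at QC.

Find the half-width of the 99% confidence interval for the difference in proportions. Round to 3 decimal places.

0.078

Sample proportions: 268/484 = 0.5537, 308/626 = 0.4920.
Each SE is √(p̂(1−p̂)/n): √(0.5537·0.4463/484) = 0.02260 and √(0.4920·0.5080/626) = 0.01998.
SE(p̂₁ − p̂₂) = √(SE₁² + SE₂²) = √(0.00051076 + 0.0003992004) = 0.03017, since the two samples are independent.
At 99% confidence z* = 2.576; margin = 2.576 × 0.03017 = 0.07772.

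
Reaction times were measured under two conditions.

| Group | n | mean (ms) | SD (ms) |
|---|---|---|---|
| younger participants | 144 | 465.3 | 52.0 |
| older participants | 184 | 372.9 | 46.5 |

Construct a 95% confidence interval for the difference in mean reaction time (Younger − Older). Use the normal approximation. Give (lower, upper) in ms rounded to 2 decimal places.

SE₁ = s₁/√n₁ = 52.0/√144 = 4.3333; SE₂ = 46.5/√184 = 3.4280.
Independent samples, unequal variances: SE_diff = √(SE₁² + SE₂²) = √(18.77748889 + 11.751184) = 5.5253.
z* = 1.960, so margin of error = 1.960 × 5.5253 = 10.8296.
Difference in means = 465.3 − 372.9 = 92.4000.
92.4000 ± 10.8296 → (81.57, 103.23).

(81.57, 103.23)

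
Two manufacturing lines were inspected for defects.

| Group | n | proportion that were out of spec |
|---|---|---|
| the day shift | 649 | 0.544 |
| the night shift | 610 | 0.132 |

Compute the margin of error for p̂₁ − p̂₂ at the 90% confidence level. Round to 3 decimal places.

Each SE is √(p̂(1−p̂)/n): √(0.5440·0.4560/649) = 0.01955 and √(0.1320·0.8680/610) = 0.01371.
SE(p̂₁ − p̂₂) = √(SE₁² + SE₂²) = √(0.0003822025 + 0.0001879641) = 0.02388, since the two samples are independent.
At 90% confidence z* = 1.645; margin = 1.645 × 0.02388 = 0.03928.

0.039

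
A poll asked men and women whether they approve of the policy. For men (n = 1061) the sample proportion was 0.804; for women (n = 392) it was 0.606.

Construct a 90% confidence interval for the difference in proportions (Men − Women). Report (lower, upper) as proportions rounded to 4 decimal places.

(0.1527, 0.2433)

Each SE is √(p̂(1−p̂)/n): √(0.8040·0.1960/1061) = 0.01219 and √(0.6060·0.3940/392) = 0.02468.
SE(p̂₁ − p̂₂) = √(SE₁² + SE₂²) = √(0.0001485961 + 0.0006091024) = 0.02753, since the two samples are independent.
At 90% confidence z* = 1.645; margin = 1.645 × 0.02753 = 0.04529.
The difference is 0.8040 − 0.6060 = 0.1980, so the interval is 0.1980 ± 0.04529 = (0.1527, 0.2433).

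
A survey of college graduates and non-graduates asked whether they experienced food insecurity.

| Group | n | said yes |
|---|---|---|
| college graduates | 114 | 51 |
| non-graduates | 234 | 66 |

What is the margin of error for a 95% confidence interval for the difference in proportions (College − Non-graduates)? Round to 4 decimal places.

0.1080

p̂₁ = 51/114 = 0.4474 and p̂₂ = 66/234 = 0.2821.
SE₁ = √(p̂₁(1−p̂₁)/n₁) = √(0.4474·0.5526/114) = 0.04657; SE₂ = √(0.2821·0.7179/234) = 0.02942.
Independent samples: SE of the difference = √(SE₁² + SE₂²) = √(0.0021687649 + 0.0008655364) = 0.05508.
z* for 95% confidence is 1.960, so the margin of error is 1.960 × 0.05508 = 0.10796.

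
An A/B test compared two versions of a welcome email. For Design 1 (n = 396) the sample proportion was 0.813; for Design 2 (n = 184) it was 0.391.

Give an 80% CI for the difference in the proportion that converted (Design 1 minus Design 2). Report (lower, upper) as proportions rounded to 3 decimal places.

(0.369, 0.475)

The two standard errors are √(0.8130×0.1870/396) = 0.01959 and √(0.3910×0.6090/184) = 0.03597.
Because the samples are independent, SE_diff = √(0.01959² + 0.03597²) = 0.04096.
Using z* = 1.282 for 80%, ME = 1.282 × 0.04096 = 0.05251.
p̂₁ − p̂₂ = 0.4220; interval 0.4220 ± 0.05251 gives (0.369, 0.475).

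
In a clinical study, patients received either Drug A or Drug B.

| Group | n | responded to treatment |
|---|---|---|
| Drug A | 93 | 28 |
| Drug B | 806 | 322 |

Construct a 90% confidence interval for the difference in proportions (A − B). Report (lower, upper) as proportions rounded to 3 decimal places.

First, p̂₁ = 28/93 = 0.3011; p̂₂ = 322/806 = 0.3995.
The two standard errors are √(0.3011×0.6989/93) = 0.04757 and √(0.3995×0.6005/806) = 0.01725.
Because the samples are independent, SE_diff = √(0.04757² + 0.01725²) = 0.05060.
Using z* = 1.645 for 90%, ME = 1.645 × 0.05060 = 0.08324.
p̂₁ − p̂₂ = -0.0984; interval -0.0984 ± 0.08324 gives (-0.182, -0.015).

(-0.182, -0.015)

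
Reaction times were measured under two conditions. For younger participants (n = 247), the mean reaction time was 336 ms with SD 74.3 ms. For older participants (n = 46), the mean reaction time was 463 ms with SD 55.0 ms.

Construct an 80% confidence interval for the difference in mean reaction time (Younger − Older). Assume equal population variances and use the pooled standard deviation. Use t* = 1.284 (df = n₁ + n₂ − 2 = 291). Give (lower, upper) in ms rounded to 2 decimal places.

Pooled variance s_p² = [246·74.3² + 45·55.0²] / (247+46−2) = 5134.5895, so s_p = 71.6560.
SE_diff = s_p·√(1/n₁ + 1/n₂) = 71.6560·√(1/247 + 1/46) = 11.5069.
t* = 1.284; margin = 1.284 × 11.5069 = 14.7749.
Difference = 336 − 463 = -127.0000.
-127.0000 ± 14.7749 → (-141.77, -112.23).

(-141.77, -112.23)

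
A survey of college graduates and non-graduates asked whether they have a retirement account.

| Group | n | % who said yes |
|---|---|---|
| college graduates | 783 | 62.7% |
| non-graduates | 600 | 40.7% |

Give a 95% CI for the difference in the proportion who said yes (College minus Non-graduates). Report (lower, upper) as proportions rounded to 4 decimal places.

SE₁ = √(p̂₁(1−p̂₁)/n₁) = √(0.6270·0.3730/783) = 0.01728; SE₂ = √(0.4070·0.5930/600) = 0.02006.
Independent samples: SE of the difference = √(SE₁² + SE₂²) = √(0.0002985984 + 0.0004024036) = 0.02648.
z* for 95% confidence is 1.960, so the margin of error is 1.960 × 0.02648 = 0.05190.
Point estimate p̂₁ − p̂₂ = 0.6270 − 0.4070 = 0.2200.
0.2200 ± 0.05190 → (0.1681, 0.2719).

(0.1681, 0.2719)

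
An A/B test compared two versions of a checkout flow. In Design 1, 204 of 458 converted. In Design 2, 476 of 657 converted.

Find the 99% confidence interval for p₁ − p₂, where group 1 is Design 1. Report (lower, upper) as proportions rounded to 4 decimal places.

Sample proportions: 204/458 = 0.4454, 476/657 = 0.7245.
Each SE is √(p̂(1−p̂)/n): √(0.4454·0.5546/458) = 0.02322 and √(0.7245·0.2755/657) = 0.01743.
SE(p̂₁ − p̂₂) = √(SE₁² + SE₂²) = √(0.0005391684 + 0.0003038049) = 0.02903, since the two samples are independent.
At 99% confidence z* = 2.576; margin = 2.576 × 0.02903 = 0.07478.
The difference is 0.4454 − 0.7245 = -0.2791, so the interval is -0.2791 ± 0.07478 = (-0.3539, -0.2043).

(-0.3539, -0.2043)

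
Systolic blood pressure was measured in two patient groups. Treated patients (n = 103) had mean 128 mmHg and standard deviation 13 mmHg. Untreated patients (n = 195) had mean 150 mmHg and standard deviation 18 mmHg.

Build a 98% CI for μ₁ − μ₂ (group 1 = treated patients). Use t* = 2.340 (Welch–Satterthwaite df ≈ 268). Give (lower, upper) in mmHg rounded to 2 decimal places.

(-26.25, -17.75)

SE₁ = s₁/√n₁ = 13/√103 = 1.2809; SE₂ = 18/√195 = 1.2890.
Independent samples, unequal variances: SE_diff = √(SE₁² + SE₂²) = √(1.64070481 + 1.661521) = 1.8172.
t* = 2.340, so margin of error = 2.340 × 1.8172 = 4.2522.
Difference in means = 128 − 150 = -22.0000.
-22.0000 ± 4.2522 → (-26.25, -17.75).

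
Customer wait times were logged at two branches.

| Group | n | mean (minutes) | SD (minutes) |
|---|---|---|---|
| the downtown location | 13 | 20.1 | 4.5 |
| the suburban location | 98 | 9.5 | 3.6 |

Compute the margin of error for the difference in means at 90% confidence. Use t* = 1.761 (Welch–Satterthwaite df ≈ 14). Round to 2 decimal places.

SE₁ = s₁/√n₁ = 4.5/√13 = 1.2481; SE₂ = 3.6/√98 = 0.3637.
Independent samples, unequal variances: SE_diff = √(SE₁² + SE₂²) = √(1.55775361 + 0.13227769) = 1.3000.
t* = 1.761, so margin of error = 1.761 × 1.3000 = 2.2893.

2.29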